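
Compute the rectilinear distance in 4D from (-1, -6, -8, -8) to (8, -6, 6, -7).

Σ|x_i - y_i| = |-1 - 8| + |-6 - (-6)| + |-8 - 6| + |-8 - (-7)| = 9 + 0 + 14 + 1 = 24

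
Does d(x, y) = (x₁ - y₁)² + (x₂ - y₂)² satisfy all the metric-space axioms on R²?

No. The squared Euclidean distance fails the triangle inequality. Counterexample: x = (0, 0), y = (1, 3), z = (2, 6). d(x,z) = 2² + 6² = 40, but d(x,y) + d(y,z) = (1² + 3²) + (1² + 3²) = 10 + 10 = 20. Since 40 > 20, the triangle inequality is violated. (Note: √d, the ordinary Euclidean distance, IS a metric.)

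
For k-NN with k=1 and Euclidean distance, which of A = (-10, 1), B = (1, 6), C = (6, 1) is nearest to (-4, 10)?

Distances: d(A) ≈ 10.8167, d(B) ≈ 6.4031, d(C) ≈ 13.4536. Nearest: B = (1, 6) with distance 6.4031.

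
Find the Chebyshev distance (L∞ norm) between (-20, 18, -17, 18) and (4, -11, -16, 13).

max(|x_i - y_i|) = max(|-20 - 4|, |18 - (-11)|, |-17 - (-16)|, |18 - 13|) = max(24, 29, 1, 5) = 29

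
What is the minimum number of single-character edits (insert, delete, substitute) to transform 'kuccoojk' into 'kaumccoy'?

Let D[i][j] be the edit distance between the first i characters of 'kuccoojk' and the first j characters of 'kaumccoy', with D[i][0] = i, D[0][j] = j, and D[i][j] = D[i-1][j-1] if the characters match, else 1 + min(D[i-1][j], D[i][j-1], D[i-1][j-1]). Filling the table (rows: prefixes of 'kuccoojk', columns: prefixes of 'kaumccoy'):
     ε  k  a  u  m  c  c  o  y
  ε  0  1  2  3  4  5  6  7  8
  k  1  0  1  2  3  4  5  6  7
  u  2  1  1  1  2  3  4  5  6
  c  3  2  2  2  2  2  3  4  5
  c  4  3  3  3  3  2  2  3  4
  o  5  4  4  4  4  3  3  2  3
  o  6  5  5  5  5  4  4  3  3
  j  7  6  6  6  6  5  5  4  4
  k  8  7  7  7  7  6  6  5  5
The bottom-right entry gives D[8][8] = 5, so no sequence of fewer than 5 edits works. Backtracking through the table gives one optimal edit sequence (5 edits):
  kuccoojk → kauccoojk (ins a @2)
  kauccoojk → kaumcoojk (sub c→m @4)
  kaumcoojk → kaumccojk (sub o→c @6)
  kaumccojk → kaumccok (del j @8)
  kaumccok → kaumccoy (sub k→y @8)
Edit distance = 5.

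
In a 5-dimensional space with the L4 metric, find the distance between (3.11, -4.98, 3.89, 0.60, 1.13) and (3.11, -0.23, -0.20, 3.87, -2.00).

(Σ|x_i - y_i|^4)^(1/4) = (|3.11 - 3.11|^4 + |-4.98 - (-0.23)|^4 + |3.89 - (-0.2)|^4 + |0.6 - 3.87|^4 + |1.13 - (-2)|^4)^(1/4)
= (0^4 + 4.75^4 + 4.09^4 + 3.27^4 + 3.13^4)^(1/4) ≈ (0 + 509.0664 + 279.8293 + 114.3381 + 95.9792)^(1/4) = (999.213)^(1/4) ≈ 5.6223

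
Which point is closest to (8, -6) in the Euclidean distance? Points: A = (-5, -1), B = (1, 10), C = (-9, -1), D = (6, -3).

Distances: d(A) ≈ 13.9284, d(B) ≈ 17.4642, d(C) ≈ 17.72, d(D) ≈ 3.6056. Nearest: D = (6, -3) with distance 3.6056.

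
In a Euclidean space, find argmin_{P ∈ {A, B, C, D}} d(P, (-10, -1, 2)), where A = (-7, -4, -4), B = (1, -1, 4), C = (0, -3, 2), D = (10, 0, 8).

Distances: d(A) ≈ 7.3485, d(B) ≈ 11.1803, d(C) ≈ 10.198, d(D) ≈ 20.9045. Nearest: A = (-7, -4, -4) with distance 7.3485.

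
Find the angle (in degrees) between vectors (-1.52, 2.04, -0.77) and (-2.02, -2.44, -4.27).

With u = (-1.52, 2.04, -0.77), v = (-2.02, -2.44, -4.27):
u·v = (-1.52)·(-2.02) + 2.04·(-2.44) + (-0.77)·(-4.27) = 3.0704 + (-4.9776) + 3.2879 = 1.3807.
|u| = √((-1.52)² + 2.04² + (-0.77)²) = √(2.3104 + 4.1616 + 0.5929) = √7.0649, |v| = √((-2.02)² + (-2.44)² + (-4.27)²) = √(4.0804 + 5.9536 + 18.2329) = √28.2669.
cos θ = (u·v)/(|u||v|) = 1.3807/(√7.0649·√28.2669) ≈ 0.097703
θ = arccos(0.097703) ≈ 84.39°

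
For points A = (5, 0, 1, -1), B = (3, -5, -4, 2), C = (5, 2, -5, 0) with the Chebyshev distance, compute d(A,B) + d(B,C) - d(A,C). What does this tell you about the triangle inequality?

d(A,B) = max(2, 5, 5, 3) = 5, d(B,C) = max(2, 7, 1, 2) = 7, d(A,C) = max(0, 2, 6, 1) = 6.
d(A,B) + d(B,C) - d(A,C) = 5 + 7 - 6 = 12 - 6 = 6. This is ≥ 0, so the triangle inequality holds for these points.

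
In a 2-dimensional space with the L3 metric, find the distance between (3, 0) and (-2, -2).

(Σ|x_i - y_i|^3)^(1/3) = (|3 - (-2)|^3 + |0 - (-2)|^3)^(1/3)
= (5^3 + 2^3)^(1/3) = (125 + 8)^(1/3) = (133)^(1/3) ≈ 5.1045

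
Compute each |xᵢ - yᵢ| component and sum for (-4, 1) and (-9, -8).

Σ|x_i - y_i| = |-4 - (-9)| + |1 - (-8)| = 5 + 9 = 14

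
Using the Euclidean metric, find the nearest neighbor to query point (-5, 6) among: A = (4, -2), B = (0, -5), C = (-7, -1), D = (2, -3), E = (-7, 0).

Distances: d(A) ≈ 12.0416, d(B) ≈ 12.083, d(C) ≈ 7.2801, d(D) ≈ 11.4018, d(E) ≈ 6.3246. Nearest: E = (-7, 0) with distance 6.3246.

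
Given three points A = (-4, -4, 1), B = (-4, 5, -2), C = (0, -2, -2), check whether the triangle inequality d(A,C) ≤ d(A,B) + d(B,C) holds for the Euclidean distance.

d(A,B) = √(0² + 9² + 3²) = √90 ≈ 9.4868, d(B,C) = √(4² + 7² + 0²) = √65 ≈ 8.0623, d(A,C) = √(4² + 2² + 3²) = √29 ≈ 5.3852.
d(A,C) ≈ 5.3852 ≤ 9.4868 + 8.0623 = 17.5491. Triangle inequality is satisfied.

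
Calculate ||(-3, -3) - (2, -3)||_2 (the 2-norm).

(Σ|x_i - y_i|^2)^(1/2) = (|-3 - 2|^2 + |-3 - (-3)|^2)^(1/2)
= (5^2 + 0^2)^(1/2) = (25 + 0)^(1/2) = (25)^(1/2) = 5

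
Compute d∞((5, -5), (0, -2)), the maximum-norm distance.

max(|x_i - y_i|) = max(|5 - 0|, |-5 - (-2)|) = max(5, 3) = 5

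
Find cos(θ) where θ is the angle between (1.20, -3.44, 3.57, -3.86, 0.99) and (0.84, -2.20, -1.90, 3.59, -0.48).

With u = (1.20, -3.44, 3.57, -3.86, 0.99), v = (0.84, -2.20, -1.90, 3.59, -0.48):
u·v = 1.2·0.84 + (-3.44)·(-2.2) + 3.57·(-1.9) + (-3.86)·3.59 + 0.99·(-0.48) = 1.008 + 7.568 + (-6.783) + (-13.8574) + (-0.4752) = -12.5396.
|u| = √(1.2² + (-3.44)² + 3.57² + (-3.86)² + 0.99²) = √(1.44 + 11.8336 + 12.7449 + 14.8996 + 0.9801) = √41.8982, |v| = √(0.84² + (-2.2)² + (-1.9)² + 3.59² + (-0.48)²) = √(0.7056 + 4.84 + 3.61 + 12.8881 + 0.2304) = √22.2741.
cos θ = (u·v)/(|u||v|) = -12.5396/(√41.8982·√22.2741) ≈ -0.4105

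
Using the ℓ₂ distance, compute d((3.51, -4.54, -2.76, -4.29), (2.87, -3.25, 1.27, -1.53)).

(Σ|x_i - y_i|^2)^(1/2) = (|3.51 - 2.87|^2 + |-4.54 - (-3.25)|^2 + |-2.76 - 1.27|^2 + |-4.29 - (-1.53)|^2)^(1/2)
= (0.64^2 + 1.29^2 + 4.03^2 + 2.76^2)^(1/2) = (0.4096 + 1.6641 + 16.2409 + 7.6176)^(1/2) = (25.9322)^(1/2) ≈ 5.0924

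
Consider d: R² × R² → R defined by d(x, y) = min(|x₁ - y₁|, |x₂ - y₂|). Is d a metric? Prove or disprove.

No. d fails identity of indiscernibles: take x = (0, 0) and y = (0, 8). Then d(x,y) = min(|0 - 0|, |0 - 8|) = min(0, 8) = 0, yet x ≠ y.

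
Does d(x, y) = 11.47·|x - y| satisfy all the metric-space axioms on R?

Yes. Since |x - y| is a metric on R and 11.47 > 0, the positive scalar multiple 11.47·|x - y| is also a metric: scaling by a positive constant preserves non-negativity, identity (d=0 ⟺ |x-y|=0 ⟺ x=y), symmetry, and the triangle inequality.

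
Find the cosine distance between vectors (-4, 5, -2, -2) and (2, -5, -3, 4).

With u = (-4, 5, -2, -2), v = (2, -5, -3, 4):
u·v = (-4)·2 + 5·(-5) + (-2)·(-3) + (-2)·4 = (-8) + (-25) + 6 + (-8) = -35.
|u| = √((-4)² + 5² + (-2)² + (-2)²) = √49, |v| = √(2² + (-5)² + (-3)² + 4²) = √54, so |u||v| = √(49·54) = √2646.
cos θ = (u·v)/(|u||v|) = -35/√2646 ≈ -0.6804
Cosine distance = 1 - cos θ ≈ 1 - (-0.6804) = 1.6804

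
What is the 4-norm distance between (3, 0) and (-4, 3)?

(Σ|x_i - y_i|^4)^(1/4) = (|3 - (-4)|^4 + |0 - 3|^4)^(1/4)
= (7^4 + 3^4)^(1/4) = (2401 + 81)^(1/4) = (2482)^(1/4) ≈ 7.0583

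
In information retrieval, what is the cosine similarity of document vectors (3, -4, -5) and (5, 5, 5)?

With u = (3, -4, -5), v = (5, 5, 5):
u·v = 3·5 + (-4)·5 + (-5)·5 = 15 + (-20) + (-25) = -30.
|u| = √(3² + (-4)² + (-5)²) = √50, |v| = √(5² + 5² + 5²) = √75, so |u||v| = √(50·75) = √3750.
cos θ = (u·v)/(|u||v|) = -30/√3750 ≈ -0.4899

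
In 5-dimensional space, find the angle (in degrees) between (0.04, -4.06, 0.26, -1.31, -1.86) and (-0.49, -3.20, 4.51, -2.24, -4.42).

With u = (0.04, -4.06, 0.26, -1.31, -1.86), v = (-0.49, -3.20, 4.51, -2.24, -4.42):
u·v = 0.04·(-0.49) + (-4.06)·(-3.2) + 0.26·4.51 + (-1.31)·(-2.24) + (-1.86)·(-4.42) = (-0.0196) + 12.992 + 1.1726 + 2.9344 + 8.2212 = 25.3006.
|u| = √(0.04² + (-4.06)² + 0.26² + (-1.31)² + (-1.86)²) = √(0.0016 + 16.4836 + 0.0676 + 1.7161 + 3.4596) = √21.7285, |v| = √((-0.49)² + (-3.2)² + 4.51² + (-2.24)² + (-4.42)²) = √(0.2401 + 10.24 + 20.3401 + 5.0176 + 19.5364) = √55.3742.
cos θ = (u·v)/(|u||v|) = 25.3006/(√21.7285·√55.3742) ≈ 0.729394
θ = arccos(0.729394) ≈ 43.16°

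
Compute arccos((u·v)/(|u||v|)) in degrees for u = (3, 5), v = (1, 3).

With u = (3, 5), v = (1, 3):
u·v = 3·1 + 5·3 = 3 + 15 = 18.
|u| = √(3² + 5²) = √34, |v| = √(1² + 3²) = √10, so |u||v| = √(34·10) = √340.
cos θ = (u·v)/(|u||v|) = 18/√340 ≈ 0.976187
θ = arccos(0.976187) ≈ 12.53°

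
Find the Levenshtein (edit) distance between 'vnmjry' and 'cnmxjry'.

Let D[i][j] be the edit distance between the first i characters of 'vnmjry' and the first j characters of 'cnmxjry', with D[i][0] = i, D[0][j] = j, and D[i][j] = D[i-1][j-1] if the characters match, else 1 + min(D[i-1][j], D[i][j-1], D[i-1][j-1]). Filling the table (rows: prefixes of 'vnmjry', columns: prefixes of 'cnmxjry'):
     ε  c  n  m  x  j  r  y
  ε  0  1  2  3  4  5  6  7
  v  1  1  2  3  4  5  6  7
  n  2  2  1  2  3  4  5  6
  m  3  3  2  1  2  3  4  5
  j  4  4  3  2  2  2  3  4
  r  5  5  4  3  3  3  2  3
  y  6  6  5  4  4  4  3  2
The bottom-right entry gives D[6][7] = 2, so no sequence of fewer than 2 edits works. Backtracking through the table gives one optimal edit sequence (2 edits):
  vnmjry → cnmjry (sub v→c @1)
  cnmjry → cnmxjry (ins x @4)
Edit distance = 2.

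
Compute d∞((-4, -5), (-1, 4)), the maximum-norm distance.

max(|x_i - y_i|) = max(|-4 - (-1)|, |-5 - 4|) = max(3, 9) = 9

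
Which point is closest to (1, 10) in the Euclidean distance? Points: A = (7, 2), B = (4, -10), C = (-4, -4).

Distances: d(A) = 10, d(B) ≈ 20.2237, d(C) ≈ 14.8661. Nearest: A = (7, 2) with distance 10.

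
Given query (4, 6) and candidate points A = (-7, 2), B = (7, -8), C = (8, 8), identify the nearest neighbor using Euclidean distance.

Distances: d(A) ≈ 11.7047, d(B) ≈ 14.3178, d(C) ≈ 4.4721. Nearest: C = (8, 8) with distance 4.4721.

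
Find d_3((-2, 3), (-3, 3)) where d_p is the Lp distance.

(Σ|x_i - y_i|^3)^(1/3) = (|-2 - (-3)|^3 + |3 - 3|^3)^(1/3)
= (1^3 + 0^3)^(1/3) = (1 + 0)^(1/3) = (1)^(1/3) = 1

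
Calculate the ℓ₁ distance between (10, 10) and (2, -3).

Σ|x_i - y_i| = |10 - 2| + |10 - (-3)| = 8 + 13 = 21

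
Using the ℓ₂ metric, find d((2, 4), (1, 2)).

√(Σ(x_i - y_i)²) = √((2 - 1)² + (4 - 2)²)
= √(1² + 2²) = √(1 + 4) = √5 ≈ 2.2361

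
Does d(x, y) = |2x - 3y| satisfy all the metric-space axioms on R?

No. d fails symmetry: d(2, 6) = |2·2 - 3·6| = |-14| = 14, but d(6, 2) = |2·6 - 3·2| = |6| = 6. Since 14 ≠ 6, d(x,y) ≠ d(y,x) in general.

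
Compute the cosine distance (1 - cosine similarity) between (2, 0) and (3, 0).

With u = (2, 0), v = (3, 0):
u·v = 2·3 + 0·0 = 6 + 0 = 6.
|u| = √(2² + 0²) = √4, |v| = √(3² + 0²) = √9, so |u||v| = √(4·9) = √36 = 6.
cos θ = (u·v)/(|u||v|) = 6/6 = 1
Cosine distance = 1 - cos θ = 1 - 1 = 0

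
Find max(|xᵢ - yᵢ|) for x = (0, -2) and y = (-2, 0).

max(|x_i - y_i|) = max(|0 - (-2)|, |-2 - 0|) = max(2, 2) = 2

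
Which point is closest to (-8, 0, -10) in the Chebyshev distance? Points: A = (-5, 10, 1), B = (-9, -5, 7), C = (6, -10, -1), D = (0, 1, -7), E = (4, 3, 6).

Distances: d(A) = 11, d(B) = 17, d(C) = 14, d(D) = 8, d(E) = 16. Nearest: D = (0, 1, -7) with distance 8.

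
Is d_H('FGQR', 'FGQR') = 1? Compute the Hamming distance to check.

Differing positions: none. Hamming distance = 0, so the claim that d_H = 1 is false.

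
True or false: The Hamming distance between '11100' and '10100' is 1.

Differing positions: 2. Hamming distance = 1, so the claim is true.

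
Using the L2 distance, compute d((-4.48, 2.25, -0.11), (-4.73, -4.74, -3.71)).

(Σ|x_i - y_i|^2)^(1/2) = (|-4.48 - (-4.73)|^2 + |2.25 - (-4.74)|^2 + |-0.11 - (-3.71)|^2)^(1/2)
= (0.25^2 + 6.99^2 + 3.6^2)^(1/2) = (0.0625 + 48.8601 + 12.96)^(1/2) = (61.8826)^(1/2) ≈ 7.8665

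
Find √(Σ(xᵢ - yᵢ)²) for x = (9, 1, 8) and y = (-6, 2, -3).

√(Σ(x_i - y_i)²) = √((9 - (-6))² + (1 - 2)² + (8 - (-3))²)
= √(15² + (-1)² + 11²) = √(225 + 1 + 121) = √347 ≈ 18.6279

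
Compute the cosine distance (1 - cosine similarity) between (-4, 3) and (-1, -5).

With u = (-4, 3), v = (-1, -5):
u·v = (-4)·(-1) + 3·(-5) = 4 + (-15) = -11.
|u| = √((-4)² + 3²) = √25, |v| = √((-1)² + (-5)²) = √26, so |u||v| = √(25·26) = √650.
cos θ = (u·v)/(|u||v|) = -11/√650 ≈ -0.4315
Cosine distance = 1 - cos θ ≈ 1 - (-0.4315) = 1.4315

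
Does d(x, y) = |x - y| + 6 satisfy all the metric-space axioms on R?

No. d fails identity of indiscernibles (specifically d(x,x) = 0): d(-2, -2) = |-2 - (-2)| + 6 = 0 + 6 = 6 ≠ 0.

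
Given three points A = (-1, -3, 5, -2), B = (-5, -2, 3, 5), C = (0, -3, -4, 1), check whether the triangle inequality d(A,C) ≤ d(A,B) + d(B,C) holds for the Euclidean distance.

d(A,B) = √(4² + 1² + 2² + 7²) = √70 ≈ 8.3666, d(B,C) = √(5² + 1² + 7² + 4²) = √91 ≈ 9.5394, d(A,C) = √(1² + 0² + 9² + 3²) = √91 ≈ 9.5394.
d(A,C) ≈ 9.5394 ≤ 8.3666 + 9.5394 = 17.906. Triangle inequality is satisfied.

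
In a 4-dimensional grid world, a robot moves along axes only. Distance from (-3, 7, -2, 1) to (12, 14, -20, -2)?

Σ|x_i - y_i| = |-3 - 12| + |7 - 14| + |-2 - (-20)| + |1 - (-2)| = 15 + 7 + 18 + 3 = 43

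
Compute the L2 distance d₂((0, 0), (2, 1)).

√(Σ(x_i - y_i)²) = √((0 - 2)² + (0 - 1)²)
= √((-2)² + (-1)²) = √(4 + 1) = √5 ≈ 2.2361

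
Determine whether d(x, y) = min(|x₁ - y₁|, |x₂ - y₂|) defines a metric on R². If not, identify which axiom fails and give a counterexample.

No. d fails identity of indiscernibles: take x = (3, 0) and y = (3, 3). Then d(x,y) = min(|3 - 3|, |0 - 3|) = min(0, 3) = 0, yet x ≠ y.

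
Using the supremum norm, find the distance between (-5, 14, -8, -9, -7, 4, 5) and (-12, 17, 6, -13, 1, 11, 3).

max(|x_i - y_i|) = max(|-5 - (-12)|, |14 - 17|, |-8 - 6|, |-9 - (-13)|, |-7 - 1|, |4 - 11|, |5 - 3|) = max(7, 3, 14, 4, 8, 7, 2) = 14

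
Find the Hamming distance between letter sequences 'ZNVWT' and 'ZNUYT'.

Differing positions: 3, 4. Hamming distance = 2.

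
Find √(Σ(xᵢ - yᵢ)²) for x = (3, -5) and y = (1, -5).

√(Σ(x_i - y_i)²) = √((3 - 1)² + (-5 - (-5))²)
= √(2² + 0²) = √(4 + 0) = √4 = 2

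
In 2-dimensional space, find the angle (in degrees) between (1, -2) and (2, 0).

With u = (1, -2), v = (2, 0):
u·v = 1·2 + (-2)·0 = 2 + 0 = 2.
|u| = √(1² + (-2)²) = √5, |v| = √(2² + 0²) = √4, so |u||v| = √(5·4) = √20.
cos θ = (u·v)/(|u||v|) = 2/√20 ≈ 0.447214
θ = arccos(0.447214) ≈ 63.43°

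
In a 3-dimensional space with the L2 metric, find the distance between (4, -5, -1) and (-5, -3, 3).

(Σ|x_i - y_i|^2)^(1/2) = (|4 - (-5)|^2 + |-5 - (-3)|^2 + |-1 - 3|^2)^(1/2)
= (9^2 + 2^2 + 4^2)^(1/2) = (81 + 4 + 16)^(1/2) = (101)^(1/2) ≈ 10.0499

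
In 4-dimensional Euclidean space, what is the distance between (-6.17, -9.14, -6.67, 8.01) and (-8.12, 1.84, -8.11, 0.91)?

√(Σ(x_i - y_i)²) = √((-6.17 - (-8.12))² + (-9.14 - 1.84)² + (-6.67 - (-8.11))² + (8.01 - 0.91)²)
= √(1.95² + (-10.98)² + 1.44² + 7.1²) = √(3.8025 + 120.5604 + 2.0736 + 50.41) = √176.8465 ≈ 13.2984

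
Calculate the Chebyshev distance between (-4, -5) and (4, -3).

max(|x_i - y_i|) = max(|-4 - 4|, |-5 - (-3)|) = max(8, 2) = 8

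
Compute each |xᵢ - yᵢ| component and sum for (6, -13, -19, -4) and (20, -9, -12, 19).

Σ|x_i - y_i| = |6 - 20| + |-13 - (-9)| + |-19 - (-12)| + |-4 - 19| = 14 + 4 + 7 + 23 = 48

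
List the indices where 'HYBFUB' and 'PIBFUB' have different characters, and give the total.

Differing positions: 1, 2. Hamming distance = 2.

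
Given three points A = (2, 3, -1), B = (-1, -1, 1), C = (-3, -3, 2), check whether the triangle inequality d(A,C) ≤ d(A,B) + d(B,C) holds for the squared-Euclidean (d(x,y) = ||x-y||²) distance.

d(A,B) = 3² + 4² + 2² = 29, d(B,C) = 2² + 2² + 1² = 9, d(A,C) = 5² + 6² + 3² = 70.
d(A,C) = 70 > 29 + 9 = 38. Triangle inequality is VIOLATED. (Squared-Euclidean is not a metric — this is a counterexample.)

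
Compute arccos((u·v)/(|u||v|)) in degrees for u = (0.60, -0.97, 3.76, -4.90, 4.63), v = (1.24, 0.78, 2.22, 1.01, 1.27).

With u = (0.60, -0.97, 3.76, -4.90, 4.63), v = (1.24, 0.78, 2.22, 1.01, 1.27):
u·v = 0.6·1.24 + (-0.97)·0.78 + 3.76·2.22 + (-4.9)·1.01 + 4.63·1.27 = 0.744 + (-0.7566) + 8.3472 + (-4.949) + 5.8801 = 9.2657.
|u| = √(0.6² + (-0.97)² + 3.76² + (-4.9)² + 4.63²) = √(0.36 + 0.9409 + 14.1376 + 24.01 + 21.4369) = √60.8854, |v| = √(1.24² + 0.78² + 2.22² + 1.01² + 1.27²) = √(1.5376 + 0.6084 + 4.9284 + 1.0201 + 1.6129) = √9.7074.
cos θ = (u·v)/(|u||v|) = 9.2657/(√60.8854·√9.7074) ≈ 0.381127
θ = arccos(0.381127) ≈ 67.6°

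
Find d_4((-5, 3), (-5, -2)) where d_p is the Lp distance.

(Σ|x_i - y_i|^4)^(1/4) = (|-5 - (-5)|^4 + |3 - (-2)|^4)^(1/4)
= (0^4 + 5^4)^(1/4) = (0 + 625)^(1/4) = (625)^(1/4) = 5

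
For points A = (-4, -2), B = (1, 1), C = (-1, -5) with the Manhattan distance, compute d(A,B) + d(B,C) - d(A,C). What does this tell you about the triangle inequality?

d(A,B) = 5 + 3 = 8, d(B,C) = 2 + 6 = 8, d(A,C) = 3 + 3 = 6.
d(A,B) + d(B,C) - d(A,C) = 8 + 8 - 6 = 16 - 6 = 10. This is ≥ 0, so the triangle inequality holds for these points.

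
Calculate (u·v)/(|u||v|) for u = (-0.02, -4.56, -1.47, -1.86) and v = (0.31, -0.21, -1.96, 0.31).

With u = (-0.02, -4.56, -1.47, -1.86), v = (0.31, -0.21, -1.96, 0.31):
u·v = (-0.02)·0.31 + (-4.56)·(-0.21) + (-1.47)·(-1.96) + (-1.86)·0.31 = (-0.0062) + 0.9576 + 2.8812 + (-0.5766) = 3.256.
|u| = √((-0.02)² + (-4.56)² + (-1.47)² + (-1.86)²) = √(0.0004 + 20.7936 + 2.1609 + 3.4596) = √26.4145, |v| = √(0.31² + (-0.21)² + (-1.96)² + 0.31²) = √(0.0961 + 0.0441 + 3.8416 + 0.0961) = √4.0779.
cos θ = (u·v)/(|u||v|) = 3.256/(√26.4145·√4.0779) ≈ 0.3137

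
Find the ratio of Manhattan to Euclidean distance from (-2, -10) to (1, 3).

L1 = |-2 - 1| + |-10 - 3| = 3 + 13 = 16
L2 = √(3² + 13²) = √178 ≈ 13.3417
L1 ≥ L2 always (equality iff movement is along one axis); L1 > L2 here.
Ratio L1/L2 = 16/√178 ≈ 1.1993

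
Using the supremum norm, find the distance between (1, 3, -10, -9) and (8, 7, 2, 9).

max(|x_i - y_i|) = max(|1 - 8|, |3 - 7|, |-10 - 2|, |-9 - 9|) = max(7, 4, 12, 18) = 18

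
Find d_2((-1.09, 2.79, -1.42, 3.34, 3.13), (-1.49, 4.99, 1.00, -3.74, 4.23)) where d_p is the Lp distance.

(Σ|x_i - y_i|^2)^(1/2) = (|-1.09 - (-1.49)|^2 + |2.79 - 4.99|^2 + |-1.42 - 1|^2 + |3.34 - (-3.74)|^2 + |3.13 - 4.23|^2)^(1/2)
= (0.4^2 + 2.2^2 + 2.42^2 + 7.08^2 + 1.1^2)^(1/2) = (0.16 + 4.84 + 5.8564 + 50.1264 + 1.21)^(1/2) = (62.1928)^(1/2) ≈ 7.8862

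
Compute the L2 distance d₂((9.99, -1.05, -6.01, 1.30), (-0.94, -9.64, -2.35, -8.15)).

√(Σ(x_i - y_i)²) = √((9.99 - (-0.94))² + (-1.05 - (-9.64))² + (-6.01 - (-2.35))² + (1.3 - (-8.15))²)
= √(10.93² + 8.59² + (-3.66)² + 9.45²) = √(119.4649 + 73.7881 + 13.3956 + 89.3025) = √295.9511 ≈ 17.2032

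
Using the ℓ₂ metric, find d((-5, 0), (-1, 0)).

√(Σ(x_i - y_i)²) = √((-5 - (-1))² + (0 - 0)²)
= √((-4)² + 0²) = √(16 + 0) = √16 = 4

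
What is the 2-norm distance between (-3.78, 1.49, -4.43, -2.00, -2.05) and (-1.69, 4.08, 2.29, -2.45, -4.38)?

(Σ|x_i - y_i|^2)^(1/2) = (|-3.78 - (-1.69)|^2 + |1.49 - 4.08|^2 + |-4.43 - 2.29|^2 + |-2 - (-2.45)|^2 + |-2.05 - (-4.38)|^2)^(1/2)
= (2.09^2 + 2.59^2 + 6.72^2 + 0.45^2 + 2.33^2)^(1/2) = (4.3681 + 6.7081 + 45.1584 + 0.2025 + 5.4289)^(1/2) = (61.866)^(1/2) ≈ 7.8655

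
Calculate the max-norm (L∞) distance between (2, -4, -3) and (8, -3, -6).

max(|x_i - y_i|) = max(|2 - 8|, |-4 - (-3)|, |-3 - (-6)|) = max(6, 1, 3) = 6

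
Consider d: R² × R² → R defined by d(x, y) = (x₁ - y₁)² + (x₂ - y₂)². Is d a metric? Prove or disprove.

No. The squared Euclidean distance fails the triangle inequality. Counterexample: x = (0, 0), y = (2, 4), z = (4, 8). d(x,z) = 4² + 8² = 80, but d(x,y) + d(y,z) = (2² + 4²) + (2² + 4²) = 20 + 20 = 40. Since 80 > 40, the triangle inequality is violated. (Note: √d, the ordinary Euclidean distance, IS a metric.)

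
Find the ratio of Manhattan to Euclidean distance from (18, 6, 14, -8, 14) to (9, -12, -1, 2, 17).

L1 = |18 - 9| + |6 - (-12)| + |14 - (-1)| + |-8 - 2| + |14 - 17| = 9 + 18 + 15 + 10 + 3 = 55
L2 = √(9² + 18² + 15² + 10² + 3²) = √739 ≈ 27.1846
L1 ≥ L2 always (equality iff movement is along one axis); L1 > L2 here.
Ratio L1/L2 = 55/√739 ≈ 2.0232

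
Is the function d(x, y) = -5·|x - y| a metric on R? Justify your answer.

No. With c = -5 < 0, d fails non-negativity: d(4, 5) = -5·|4 - 5| = -5·1 = -5 < 0.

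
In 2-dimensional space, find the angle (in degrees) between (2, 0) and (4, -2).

With u = (2, 0), v = (4, -2):
u·v = 2·4 + 0·(-2) = 8 + 0 = 8.
|u| = √(2² + 0²) = √4, |v| = √(4² + (-2)²) = √20, so |u||v| = √(4·20) = √80.
cos θ = (u·v)/(|u||v|) = 8/√80 ≈ 0.894427
θ = arccos(0.894427) ≈ 26.57°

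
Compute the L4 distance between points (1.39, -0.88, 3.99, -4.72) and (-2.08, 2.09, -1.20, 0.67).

(Σ|x_i - y_i|^4)^(1/4) = (|1.39 - (-2.08)|^4 + |-0.88 - 2.09|^4 + |3.99 - (-1.2)|^4 + |-4.72 - 0.67|^4)^(1/4)
= (3.47^4 + 2.97^4 + 5.19^4 + 5.39^4)^(1/4) ≈ (144.9833 + 77.8083 + 725.5535 + 844.0245)^(1/4) = (1792.3696)^(1/4) ≈ 6.5066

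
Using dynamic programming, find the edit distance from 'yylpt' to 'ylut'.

Let D[i][j] be the edit distance between the first i characters of 'yylpt' and the first j characters of 'ylut', with D[i][0] = i, D[0][j] = j, and D[i][j] = D[i-1][j-1] if the characters match, else 1 + min(D[i-1][j], D[i][j-1], D[i-1][j-1]). Filling the table (rows: prefixes of 'yylpt', columns: prefixes of 'ylut'):
     ε  y  l  u  t
  ε  0  1  2  3  4
  y  1  0  1  2  3
  y  2  1  1  2  3
  l  3  2  1  2  3
  p  4  3  2  2  3
  t  5  4  3  3  2
The bottom-right entry gives D[5][4] = 2, so no sequence of fewer than 2 edits works. Backtracking through the table gives one optimal edit sequence (2 edits):
  yylpt → ylpt (del y @1)
  ylpt → ylut (sub p→u @3)
Edit distance = 2.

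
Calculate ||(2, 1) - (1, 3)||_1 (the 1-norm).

Σ|x_i - y_i| = |2 - 1| + |1 - 3| = 1 + 2 = 3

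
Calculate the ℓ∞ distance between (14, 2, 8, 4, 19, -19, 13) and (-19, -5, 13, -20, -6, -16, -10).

max(|x_i - y_i|) = max(|14 - (-19)|, |2 - (-5)|, |8 - 13|, |4 - (-20)|, |19 - (-6)|, |-19 - (-16)|, |13 - (-10)|) = max(33, 7, 5, 24, 25, 3, 23) = 33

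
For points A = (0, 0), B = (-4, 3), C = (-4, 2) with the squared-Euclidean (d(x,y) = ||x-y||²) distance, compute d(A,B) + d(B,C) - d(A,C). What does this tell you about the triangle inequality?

d(A,B) = 4² + 3² = 25, d(B,C) = 0² + 1² = 1, d(A,C) = 4² + 2² = 20.
d(A,B) + d(B,C) - d(A,C) = 25 + 1 - 20 = 26 - 20 = 6. This is ≥ 0, so the triangle inequality holds for these points.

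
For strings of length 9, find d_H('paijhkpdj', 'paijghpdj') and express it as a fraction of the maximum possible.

Differing positions: 5, 6. Hamming distance = 2. The maximum possible Hamming distance for length-9 strings is 9, so d_H/9 = 2/9 ≈ 0.2222.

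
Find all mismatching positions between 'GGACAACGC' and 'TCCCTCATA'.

Differing positions: 1, 2, 3, 5, 6, 7, 8, 9. Hamming distance = 8.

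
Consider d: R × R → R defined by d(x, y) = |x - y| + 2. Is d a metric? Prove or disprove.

No. d fails identity of indiscernibles (specifically d(x,x) = 0): d(-6, -6) = |-6 - (-6)| + 2 = 0 + 2 = 2 ≠ 0.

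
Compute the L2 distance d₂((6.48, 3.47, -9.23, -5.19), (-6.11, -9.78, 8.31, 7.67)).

√(Σ(x_i - y_i)²) = √((6.48 - (-6.11))² + (3.47 - (-9.78))² + (-9.23 - 8.31)² + (-5.19 - 7.67)²)
= √(12.59² + 13.25² + (-17.54)² + (-12.86)²) = √(158.5081 + 175.5625 + 307.6516 + 165.3796) = √807.1018 ≈ 28.4095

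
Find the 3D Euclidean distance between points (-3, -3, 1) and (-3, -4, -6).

√(Σ(x_i - y_i)²) = √((-3 - (-3))² + (-3 - (-4))² + (1 - (-6))²)
= √(0² + 1² + 7²) = √(0 + 1 + 49) = √50 ≈ 7.0711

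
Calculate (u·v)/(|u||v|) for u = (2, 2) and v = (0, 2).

With u = (2, 2), v = (0, 2):
u·v = 2·0 + 2·2 = 0 + 4 = 4.
|u| = √(2² + 2²) = √8, |v| = √(0² + 2²) = √4, so |u||v| = √(8·4) = √32.
cos θ = (u·v)/(|u||v|) = 4/√32 ≈ 0.7071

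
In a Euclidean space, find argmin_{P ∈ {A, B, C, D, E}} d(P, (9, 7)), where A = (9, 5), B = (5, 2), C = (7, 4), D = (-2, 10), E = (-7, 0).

Distances: d(A) = 2, d(B) ≈ 6.4031, d(C) ≈ 3.6056, d(D) ≈ 11.4018, d(E) ≈ 17.4642. Nearest: A = (9, 5) with distance 2.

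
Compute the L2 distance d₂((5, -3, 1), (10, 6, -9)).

√(Σ(x_i - y_i)²) = √((5 - 10)² + (-3 - 6)² + (1 - (-9))²)
= √((-5)² + (-9)² + 10²) = √(25 + 81 + 100) = √206 ≈ 14.3527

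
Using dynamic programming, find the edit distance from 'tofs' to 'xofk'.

Let D[i][j] be the edit distance between the first i characters of 'tofs' and the first j characters of 'xofk', with D[i][0] = i, D[0][j] = j, and D[i][j] = D[i-1][j-1] if the characters match, else 1 + min(D[i-1][j], D[i][j-1], D[i-1][j-1]). Filling the table (rows: prefixes of 'tofs', columns: prefixes of 'xofk'):
     ε  x  o  f  k
  ε  0  1  2  3  4
  t  1  1  2  3  4
  o  2  2  1  2  3
  f  3  3  2  1  2
  s  4  4  3  2  2
The bottom-right entry gives D[4][4] = 2, so no sequence of fewer than 2 edits works. Backtracking through the table gives one optimal edit sequence (2 edits):
  tofs → xofs (sub t→x @1)
  xofs → xofk (sub s→k @4)
Edit distance = 2.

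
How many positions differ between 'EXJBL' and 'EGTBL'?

Differing positions: 2, 3. Hamming distance = 2.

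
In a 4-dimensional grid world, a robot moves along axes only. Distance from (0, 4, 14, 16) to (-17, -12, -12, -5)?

Σ|x_i - y_i| = |0 - (-17)| + |4 - (-12)| + |14 - (-12)| + |16 - (-5)| = 17 + 16 + 26 + 21 = 80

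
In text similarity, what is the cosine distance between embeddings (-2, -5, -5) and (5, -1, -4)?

With u = (-2, -5, -5), v = (5, -1, -4):
u·v = (-2)·5 + (-5)·(-1) + (-5)·(-4) = (-10) + 5 + 20 = 15.
|u| = √((-2)² + (-5)² + (-5)²) = √54, |v| = √(5² + (-1)² + (-4)²) = √42, so |u||v| = √(54·42) = √2268.
cos θ = (u·v)/(|u||v|) = 15/√2268 ≈ 0.315
Cosine distance = 1 - cos θ ≈ 1 - 0.315 = 0.685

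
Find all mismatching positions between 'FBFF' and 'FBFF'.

Differing positions: none. Hamming distance = 0.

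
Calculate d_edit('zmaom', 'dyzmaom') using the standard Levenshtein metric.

Let D[i][j] be the edit distance between the first i characters of 'zmaom' and the first j characters of 'dyzmaom', with D[i][0] = i, D[0][j] = j, and D[i][j] = D[i-1][j-1] if the characters match, else 1 + min(D[i-1][j], D[i][j-1], D[i-1][j-1]). Filling the table (rows: prefixes of 'zmaom', columns: prefixes of 'dyzmaom'):
     ε  d  y  z  m  a  o  m
  ε  0  1  2  3  4  5  6  7
  z  1  1  2  2  3  4  5  6
  m  2  2  2  3  2  3  4  5
  a  3  3  3  3  3  2  3  4
  o  4  4  4  4  4  3  2  3
  m  5  5  5  5  4  4  3  2
The bottom-right entry gives D[5][7] = 2, so no sequence of fewer than 2 edits works. Backtracking through the table gives one optimal edit sequence (2 edits):
  zmaom → dzmaom (ins d @1)
  dzmaom → dyzmaom (ins y @2)
Edit distance = 2.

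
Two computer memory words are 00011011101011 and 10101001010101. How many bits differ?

Differing positions: 1, 3, 4, 7, 9, 10, 11, 12, 13. Hamming distance = 9.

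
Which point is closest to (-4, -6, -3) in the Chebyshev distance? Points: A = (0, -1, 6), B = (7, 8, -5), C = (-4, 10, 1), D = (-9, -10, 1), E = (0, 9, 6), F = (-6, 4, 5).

Distances: d(A) = 9, d(B) = 14, d(C) = 16, d(D) = 5, d(E) = 15, d(F) = 10. Nearest: D = (-9, -10, 1) with distance 5.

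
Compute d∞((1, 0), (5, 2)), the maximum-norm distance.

max(|x_i - y_i|) = max(|1 - 5|, |0 - 2|) = max(4, 2) = 4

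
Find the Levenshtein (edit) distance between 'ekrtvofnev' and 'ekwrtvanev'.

Let D[i][j] be the edit distance between the first i characters of 'ekrtvofnev' and the first j characters of 'ekwrtvanev', with D[i][0] = i, D[0][j] = j, and D[i][j] = D[i-1][j-1] if the characters match, else 1 + min(D[i-1][j], D[i][j-1], D[i-1][j-1]). Filling the table (rows: prefixes of 'ekrtvofnev', columns: prefixes of 'ekwrtvanev'):
     ε  e  k  w  r  t  v  a  n  e  v
  ε  0  1  2  3  4  5  6  7  8  9 10
  e  1  0  1  2  3  4  5  6  7  8  9
  k  2  1  0  1  2  3  4  5  6  7  8
  r  3  2  1  1  1  2  3  4  5  6  7
  t  4  3  2  2  2  1  2  3  4  5  6
  v  5  4  3  3  3  2  1  2  3  4  5
  o  6  5  4  4  4  3  2  2  3  4  5
  f  7  6  5  5  5  4  3  3  3  4  5
  n  8  7  6  6  6  5  4  4  3  4  5
  e  9  8  7  7  7  6  5  5  4  3  4
  v 10  9  8  8  8  7  6  6  5  4  3
The bottom-right entry gives D[10][10] = 3, so no sequence of fewer than 3 edits works. Backtracking through the table gives one optimal edit sequence (3 edits):
  ekrtvofnev → ekwrtvofnev (ins w @3)
  ekwrtvofnev → ekwrtvfnev (del o @7)
  ekwrtvfnev → ekwrtvanev (sub f→a @7)
Edit distance = 3.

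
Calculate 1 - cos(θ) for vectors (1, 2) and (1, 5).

With u = (1, 2), v = (1, 5):
u·v = 1·1 + 2·5 = 1 + 10 = 11.
|u| = √(1² + 2²) = √5, |v| = √(1² + 5²) = √26, so |u||v| = √(5·26) = √130.
cos θ = (u·v)/(|u||v|) = 11/√130 ≈ 0.9648
Cosine distance = 1 - cos θ ≈ 1 - 0.9648 = 0.0352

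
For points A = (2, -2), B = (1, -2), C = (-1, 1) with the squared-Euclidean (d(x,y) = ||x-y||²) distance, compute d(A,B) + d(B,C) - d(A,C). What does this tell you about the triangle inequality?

d(A,B) = 1² + 0² = 1, d(B,C) = 2² + 3² = 13, d(A,C) = 3² + 3² = 18.
d(A,B) + d(B,C) - d(A,C) = 1 + 13 - 18 = 14 - 18 = -4. This is < 0, so the triangle inequality FAILS for these points (squared-Euclidean is not a metric).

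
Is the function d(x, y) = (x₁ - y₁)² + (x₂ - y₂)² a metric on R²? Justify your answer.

No. The squared Euclidean distance fails the triangle inequality. Counterexample: x = (0, 0), y = (1, 2), z = (2, 4). d(x,z) = 2² + 4² = 20, but d(x,y) + d(y,z) = (1² + 2²) + (1² + 2²) = 5 + 5 = 10. Since 20 > 10, the triangle inequality is violated. (Note: √d, the ordinary Euclidean distance, IS a metric.)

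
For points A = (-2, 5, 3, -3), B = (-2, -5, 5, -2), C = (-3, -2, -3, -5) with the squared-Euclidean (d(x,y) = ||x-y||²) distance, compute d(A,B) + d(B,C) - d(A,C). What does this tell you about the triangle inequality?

d(A,B) = 0² + 10² + 2² + 1² = 105, d(B,C) = 1² + 3² + 8² + 3² = 83, d(A,C) = 1² + 7² + 6² + 2² = 90.
d(A,B) + d(B,C) - d(A,C) = 105 + 83 - 90 = 188 - 90 = 98. This is ≥ 0, so the triangle inequality holds for these points.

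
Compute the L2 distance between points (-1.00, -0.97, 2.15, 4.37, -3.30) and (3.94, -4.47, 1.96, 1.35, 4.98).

(Σ|x_i - y_i|^2)^(1/2) = (|-1 - 3.94|^2 + |-0.97 - (-4.47)|^2 + |2.15 - 1.96|^2 + |4.37 - 1.35|^2 + |-3.3 - 4.98|^2)^(1/2)
= (4.94^2 + 3.5^2 + 0.19^2 + 3.02^2 + 8.28^2)^(1/2) = (24.4036 + 12.25 + 0.0361 + 9.1204 + 68.5584)^(1/2) = (114.3685)^(1/2) ≈ 10.6943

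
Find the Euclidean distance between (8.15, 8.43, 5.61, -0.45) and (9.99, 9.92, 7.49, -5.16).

√(Σ(x_i - y_i)²) = √((8.15 - 9.99)² + (8.43 - 9.92)² + (5.61 - 7.49)² + (-0.45 - (-5.16))²)
= √((-1.84)² + (-1.49)² + (-1.88)² + 4.71²) = √(3.3856 + 2.2201 + 3.5344 + 22.1841) = √31.3242 ≈ 5.5968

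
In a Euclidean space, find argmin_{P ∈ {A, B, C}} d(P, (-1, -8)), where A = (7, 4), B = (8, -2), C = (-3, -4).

Distances: d(A) ≈ 14.4222, d(B) ≈ 10.8167, d(C) ≈ 4.4721. Nearest: C = (-3, -4) with distance 4.4721.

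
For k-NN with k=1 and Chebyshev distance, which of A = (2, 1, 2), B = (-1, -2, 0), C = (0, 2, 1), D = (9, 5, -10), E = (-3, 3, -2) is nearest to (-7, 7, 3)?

Distances: d(A) = 9, d(B) = 9, d(C) = 7, d(D) = 16, d(E) = 5. Nearest: E = (-3, 3, -2) with distance 5.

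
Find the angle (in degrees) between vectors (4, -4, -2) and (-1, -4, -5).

With u = (4, -4, -2), v = (-1, -4, -5):
u·v = 4·(-1) + (-4)·(-4) + (-2)·(-5) = (-4) + 16 + 10 = 22.
|u| = √(4² + (-4)² + (-2)²) = √36, |v| = √((-1)² + (-4)² + (-5)²) = √42, so |u||v| = √(36·42) = √1512.
cos θ = (u·v)/(|u||v|) = 22/√1512 ≈ 0.565779
θ = arccos(0.565779) ≈ 55.54°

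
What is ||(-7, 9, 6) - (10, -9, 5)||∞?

max(|x_i - y_i|) = max(|-7 - 10|, |9 - (-9)|, |6 - 5|) = max(17, 18, 1) = 18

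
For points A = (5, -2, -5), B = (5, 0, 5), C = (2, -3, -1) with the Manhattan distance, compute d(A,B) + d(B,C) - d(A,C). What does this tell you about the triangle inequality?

d(A,B) = 0 + 2 + 10 = 12, d(B,C) = 3 + 3 + 6 = 12, d(A,C) = 3 + 1 + 4 = 8.
d(A,B) + d(B,C) - d(A,C) = 12 + 12 - 8 = 24 - 8 = 16. This is ≥ 0, so the triangle inequality holds for these points.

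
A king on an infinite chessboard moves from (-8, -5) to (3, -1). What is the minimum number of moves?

max(|x_i - y_i|) = max(|-8 - 3|, |-5 - (-1)|) = max(11, 4) = 11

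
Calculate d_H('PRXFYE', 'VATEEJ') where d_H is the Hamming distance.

Differing positions: 1, 2, 3, 4, 5, 6. Hamming distance = 6.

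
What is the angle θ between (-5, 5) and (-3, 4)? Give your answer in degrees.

With u = (-5, 5), v = (-3, 4):
u·v = (-5)·(-3) + 5·4 = 15 + 20 = 35.
|u| = √((-5)² + 5²) = √50, |v| = √((-3)² + 4²) = √25, so |u||v| = √(50·25) = √1250.
cos θ = (u·v)/(|u||v|) = 35/√1250 ≈ 0.989949
θ = arccos(0.989949) ≈ 8.13°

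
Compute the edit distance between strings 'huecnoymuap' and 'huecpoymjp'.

Let D[i][j] be the edit distance between the first i characters of 'huecnoymuap' and the first j characters of 'huecpoymjp', with D[i][0] = i, D[0][j] = j, and D[i][j] = D[i-1][j-1] if the characters match, else 1 + min(D[i-1][j], D[i][j-1], D[i-1][j-1]). Filling the table (rows: prefixes of 'huecnoymuap', columns: prefixes of 'huecpoymjp'):
     ε  h  u  e  c  p  o  y  m  j  p
  ε  0  1  2  3  4  5  6  7  8  9 10
  h  1  0  1  2  3  4  5  6  7  8  9
  u  2  1  0  1  2  3  4  5  6  7  8
  e  3  2  1  0  1  2  3  4  5  6  7
  c  4  3  2  1  0  1  2  3  4  5  6
  n  5  4  3  2  1  1  2  3  4  5  6
  o  6  5  4  3  2  2  1  2  3  4  5
  y  7  6  5  4  3  3  2  1  2  3  4
  m  8  7  6  5  4  4  3  2  1  2  3
  u  9  8  7  6  5  5  4  3  2  2  3
  a 10  9  8  7  6  6  5  4  3  3  3
  p 11 10  9  8  7  6  6  5  4  4  3
The bottom-right entry gives D[11][10] = 3, so no sequence of fewer than 3 edits works. Backtracking through the table gives one optimal edit sequence (3 edits):
  huecnoymuap → huecpoymuap (sub n→p @5)
  huecpoymuap → huecpoymap (del u @9)
  huecpoymap → huecpoymjp (sub a→j @9)
Edit distance = 3.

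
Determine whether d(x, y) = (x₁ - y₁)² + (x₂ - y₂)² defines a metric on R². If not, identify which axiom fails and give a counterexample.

No. The squared Euclidean distance fails the triangle inequality. Counterexample: x = (0, 0), y = (2, 5), z = (4, 10). d(x,z) = 4² + 10² = 116, but d(x,y) + d(y,z) = (2² + 5²) + (2² + 5²) = 29 + 29 = 58. Since 116 > 58, the triangle inequality is violated. (Note: √d, the ordinary Euclidean distance, IS a metric.)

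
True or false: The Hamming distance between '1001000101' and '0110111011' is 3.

Differing positions: 1, 2, 3, 4, 5, 6, 7, 8, 9. Hamming distance = 9, so the claim that d_H = 3 is false.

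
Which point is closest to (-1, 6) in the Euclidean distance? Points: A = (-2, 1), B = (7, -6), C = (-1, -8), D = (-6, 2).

Distances: d(A) ≈ 5.099, d(B) ≈ 14.4222, d(C) = 14, d(D) ≈ 6.4031. Nearest: A = (-2, 1) with distance 5.099.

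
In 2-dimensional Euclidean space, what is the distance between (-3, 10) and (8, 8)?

√(Σ(x_i - y_i)²) = √((-3 - 8)² + (10 - 8)²)
= √((-11)² + 2²) = √(121 + 4) = √125 ≈ 11.1803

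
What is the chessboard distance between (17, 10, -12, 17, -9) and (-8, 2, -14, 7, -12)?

max(|x_i - y_i|) = max(|17 - (-8)|, |10 - 2|, |-12 - (-14)|, |17 - 7|, |-9 - (-12)|) = max(25, 8, 2, 10, 3) = 25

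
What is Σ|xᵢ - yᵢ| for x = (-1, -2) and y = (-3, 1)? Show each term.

Σ|x_i - y_i| = |-1 - (-3)| + |-2 - 1| = 2 + 3 = 5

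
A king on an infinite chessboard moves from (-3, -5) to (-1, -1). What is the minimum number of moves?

max(|x_i - y_i|) = max(|-3 - (-1)|, |-5 - (-1)|) = max(2, 4) = 4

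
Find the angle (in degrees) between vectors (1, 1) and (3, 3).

With u = (1, 1), v = (3, 3):
u·v = 1·3 + 1·3 = 3 + 3 = 6.
|u| = √(1² + 1²) = √2, |v| = √(3² + 3²) = √18, so |u||v| = √(2·18) = √36 = 6.
cos θ = (u·v)/(|u||v|) = 6/6 = 1 (the vectors are parallel, pointing the same way)
θ = arccos(1) = 0°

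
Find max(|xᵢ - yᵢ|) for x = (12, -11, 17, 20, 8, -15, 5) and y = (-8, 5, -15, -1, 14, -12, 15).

max(|x_i - y_i|) = max(|12 - (-8)|, |-11 - 5|, |17 - (-15)|, |20 - (-1)|, |8 - 14|, |-15 - (-12)|, |5 - 15|) = max(20, 16, 32, 21, 6, 3, 10) = 32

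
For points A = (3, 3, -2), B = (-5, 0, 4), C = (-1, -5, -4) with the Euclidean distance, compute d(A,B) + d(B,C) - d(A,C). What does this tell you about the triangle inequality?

d(A,B) = √(8² + 3² + 6²) = √109 ≈ 10.4403, d(B,C) = √(4² + 5² + 8²) = √105 ≈ 10.247, d(A,C) = √(4² + 8² + 2²) = √84 ≈ 9.1652.
d(A,B) + d(B,C) - d(A,C) = 10.4403 + 10.247 - 9.1652 = 20.6873 - 9.1652 = 11.5221 (to 4 decimal places). This is ≥ 0, so the triangle inequality holds for these points.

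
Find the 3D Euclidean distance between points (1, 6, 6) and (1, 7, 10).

√(Σ(x_i - y_i)²) = √((1 - 1)² + (6 - 7)² + (6 - 10)²)
= √(0² + (-1)² + (-4)²) = √(0 + 1 + 16) = √17 ≈ 4.1231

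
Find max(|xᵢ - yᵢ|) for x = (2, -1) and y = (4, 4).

max(|x_i - y_i|) = max(|2 - 4|, |-1 - 4|) = max(2, 5) = 5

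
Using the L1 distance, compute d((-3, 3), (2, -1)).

Σ|x_i - y_i| = |-3 - 2| + |3 - (-1)| = 5 + 4 = 9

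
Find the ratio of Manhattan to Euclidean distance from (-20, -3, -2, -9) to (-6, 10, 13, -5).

L1 = |-20 - (-6)| + |-3 - 10| + |-2 - 13| + |-9 - (-5)| = 14 + 13 + 15 + 4 = 46
L2 = √(14² + 13² + 15² + 4²) = √606 ≈ 24.6171
L1 ≥ L2 always (equality iff movement is along one axis); L1 > L2 here.
Ratio L1/L2 = 46/√606 ≈ 1.8686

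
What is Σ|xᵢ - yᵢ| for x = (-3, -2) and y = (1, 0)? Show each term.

Σ|x_i - y_i| = |-3 - 1| + |-2 - 0| = 4 + 2 = 6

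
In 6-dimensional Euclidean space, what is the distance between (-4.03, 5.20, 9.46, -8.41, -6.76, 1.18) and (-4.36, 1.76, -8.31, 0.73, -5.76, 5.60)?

√(Σ(x_i - y_i)²) = √((-4.03 - (-4.36))² + (5.2 - 1.76)² + (9.46 - (-8.31))² + (-8.41 - 0.73)² + (-6.76 - (-5.76))² + (1.18 - 5.6)²)
= √(0.33² + 3.44² + 17.77² + (-9.14)² + (-1)² + (-4.42)²) = √(0.1089 + 11.8336 + 315.7729 + 83.5396 + 1 + 19.5364) = √431.7914 ≈ 20.7796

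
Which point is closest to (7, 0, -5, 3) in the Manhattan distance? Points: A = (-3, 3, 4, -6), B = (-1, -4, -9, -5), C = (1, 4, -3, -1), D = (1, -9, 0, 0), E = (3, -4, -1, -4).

Distances: d(A) = 31, d(B) = 24, d(C) = 16, d(D) = 23, d(E) = 19. Nearest: C = (1, 4, -3, -1) with distance 16.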